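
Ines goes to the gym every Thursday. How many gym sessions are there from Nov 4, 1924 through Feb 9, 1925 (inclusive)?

14 Thursdays

Nov 4, 1924 is a Tuesday.
From Nov 4, 1924 to Feb 9, 1925 is 98 days inclusive.
98 = 7 × 14, so the span is exactly 14 full weeks.
Each full week contributes one Thursday: 14 so far.
Total: 14.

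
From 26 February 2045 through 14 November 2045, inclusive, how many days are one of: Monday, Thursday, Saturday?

26 February 2045 is a Sunday.
From 26 February 2045 to 14 November 2045 is 262 days inclusive.
262 = 7 × 37 + 3, so there are 37 full weeks plus 3 extra days.
Each full week contributes 3 days from the set (Mon, Thu, Sat): 37 × 3 = 111.
The 3 extra days are Sun, Mon, Tue — 1 of them qualifies.
Total: 111 + 1 = 112.

112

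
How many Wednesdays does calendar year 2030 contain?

52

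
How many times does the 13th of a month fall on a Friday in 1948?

The 13th falls on a Friday when the month's 13th has weekday Fri.
Jan 13 is Tue; Feb 13 is Fri ✓; Mar 13 is Sat; Apr 13 is Tue; May 13 is Thu; Jun 13 is Sun; Jul 13 is Tue; Aug 13 is Fri ✓; Sep 13 is Mon; Oct 13 is Wed; Nov 13 is Sat; Dec 13 is Mon.
Friday the 13ths: Feb, Aug.

2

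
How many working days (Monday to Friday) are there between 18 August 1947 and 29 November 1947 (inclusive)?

18 August 1947 is a Monday.
That's 104 days from start to end, counting both.
104 = 7 × 14 + 6, so there are 14 full weeks plus 6 extra days.
Each full week contributes 5 weekdays (Mon–Fri): 14 × 5 = 70.
The 6 extra days are Mon, Tue, Wed, Thu, Fri, Sat — 5 of them qualify.
Total: 70 + 5 = 75.

75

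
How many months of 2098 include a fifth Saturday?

4

A month has five Saturdays exactly when Saturday falls within its first (length − 28) days.
Jan: 31 days, starts Wed → 5 of Wed, Thu, Fri
Feb: 28 days, starts Sat → 5 of (none)
Mar: 31 days, starts Sat → 5 of Sat, Sun, Mon ✓
Apr: 30 days, starts Tue → 5 of Tue, Wed
May: 31 days, starts Thu → 5 of Thu, Fri, Sat ✓
Jun: 30 days, starts Sun → 5 of Sun, Mon
Jul: 31 days, starts Tue → 5 of Tue, Wed, Thu
Aug: 31 days, starts Fri → 5 of Fri, Sat, Sun ✓
Sep: 30 days, starts Mon → 5 of Mon, Tue
Oct: 31 days, starts Wed → 5 of Wed, Thu, Fri
Nov: 30 days, starts Sat → 5 of Sat, Sun ✓
Dec: 31 days, starts Mon → 5 of Mon, Tue, Wed
Months with five Saturdays: Mar, May, Aug, Nov.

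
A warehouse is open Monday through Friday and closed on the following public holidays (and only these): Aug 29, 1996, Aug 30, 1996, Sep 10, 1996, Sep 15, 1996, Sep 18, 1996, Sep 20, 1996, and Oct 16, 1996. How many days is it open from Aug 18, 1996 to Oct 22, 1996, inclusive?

41

Aug 18, 1996 is a Sunday.
From Aug 18, 1996 to Oct 22, 1996 is 66 days inclusive.
66 = 7 × 9 + 3, so there are 9 full weeks plus 3 extra days.
Each full week contributes 5 weekdays (Mon–Fri): 9 × 5 = 45.
The 3 extra days are Sun, Mon, Tue — 2 of them qualify.
Total: 45 + 2 = 47.
Holidays: Aug 29, 1996 (Thu); Aug 30, 1996 (Fri); Sep 10, 1996 (Tue); Sep 15, 1996 (Sun); Sep 18, 1996 (Wed); Sep 20, 1996 (Fri); Oct 16, 1996 (Wed).
6 of the 7 holidays fall on weekdays; the rest are weekends and were already excluded.
Business days: 47 − 6 = 41.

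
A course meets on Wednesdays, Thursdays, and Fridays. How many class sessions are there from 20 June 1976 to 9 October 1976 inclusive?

20 June 1976 is a Sunday.
The range spans 112 days (inclusive of both endpoints).
112 = 7 × 16, so the span is exactly 16 full weeks.
Each full week contributes 3 days from the set (Wed, Thu, Fri): 16 × 3 = 48.

48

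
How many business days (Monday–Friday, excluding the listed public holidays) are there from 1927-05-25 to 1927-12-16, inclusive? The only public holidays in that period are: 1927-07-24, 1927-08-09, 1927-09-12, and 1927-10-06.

145

1927-05-25 is a Wednesday.
From 1927-05-25 to 1927-12-16 is 206 days inclusive.
206 = 7 × 29 + 3, so there are 29 full weeks plus 3 extra days.
Each full week contributes 5 weekdays (Mon–Fri): 29 × 5 = 145.
The 3 extra days are Wed, Thu, Fri — 3 of them qualify.
Total: 145 + 3 = 148.
Holidays: 1927-07-24 (Sun); 1927-08-09 (Tue); 1927-09-12 (Mon); 1927-10-06 (Thu).
3 of the 4 holidays fall on weekdays; the rest are weekends and were already excluded.
Business days: 148 − 3 = 145.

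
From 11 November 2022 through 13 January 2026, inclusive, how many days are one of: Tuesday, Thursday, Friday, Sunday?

11 November 2022 is a Friday.
That's 1160 days from start to end, counting both.
1160 = 7 × 165 + 5, so there are 165 full weeks plus 5 extra days.
Each full week contributes 4 days from the set (Tue, Thu, Fri, Sun): 165 × 4 = 660.
The 5 extra days are Friday, Saturday, Sunday, Monday, Tuesday — 3 of them qualify.
Total: 660 + 3 = 663.

663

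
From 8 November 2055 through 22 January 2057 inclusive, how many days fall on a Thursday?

63

8 November 2055 is a Monday.
From 8 November 2055 to 22 January 2057 is 442 days inclusive.
442 = 7 × 63 + 1, so there are 63 full weeks plus 1 extra day.
Each full week contributes one Thursday: 63 so far.
The 1 extra day is Monday — none qualify.
Total: 63 + 0 = 63.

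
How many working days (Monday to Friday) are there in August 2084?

23

1 August 2084 is a Tuesday.
From 1 August 2084 to 31 August 2084 is 31 days inclusive.
31 = 7 × 4 + 3, so there are 4 full weeks plus 3 extra days.
Each full week contributes 5 weekdays (Mon–Fri): 4 × 5 = 20.
The 3 extra days are Tuesday, Wednesday, Thursday — 3 of them qualify.
Total: 20 + 3 = 23.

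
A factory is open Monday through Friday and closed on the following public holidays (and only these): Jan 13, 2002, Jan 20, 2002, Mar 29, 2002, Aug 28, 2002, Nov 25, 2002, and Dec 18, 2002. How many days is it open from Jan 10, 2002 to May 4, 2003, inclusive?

338 business days

Jan 10, 2002 is a Thursday.
That's 480 days from start to end, counting both.
480 = 7 × 68 + 4, so there are 68 full weeks plus 4 extra days.
Each full week contributes 5 weekdays (Mon–Fri): 68 × 5 = 340.
The 4 extra days are Thursday, Friday, Saturday, Sunday — 2 of them qualify.
Total: 340 + 2 = 342.
Holidays: Jan 13, 2002 (Sun); Jan 20, 2002 (Sun); Mar 29, 2002 (Fri); Aug 28, 2002 (Wed); Nov 25, 2002 (Mon); Dec 18, 2002 (Wed).
4 of the 6 holidays fall on weekdays; the rest are weekends and were already excluded.
Business days: 342 − 4 = 338.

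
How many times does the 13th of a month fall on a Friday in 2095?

The 13th falls on a Friday when the month's 13th has weekday Fri.
Jan 13 is Thu; Feb 13 is Sun; Mar 13 is Sun; Apr 13 is Wed; May 13 is Fri ✓; Jun 13 is Mon; Jul 13 is Wed; Aug 13 is Sat; Sep 13 is Tue; Oct 13 is Thu; Nov 13 is Sun; Dec 13 is Tue.
Friday the 13ths: May.

1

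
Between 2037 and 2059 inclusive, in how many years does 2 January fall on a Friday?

3

Day of week of January 2 in each year:
2037: Fri ✓, 2038: Sat, 2039: Sun, 2040: Mon, 2041: Wed, 2042: Thu, 2043: Fri ✓, 2044: Sat, 2045: Mon, 2046: Tue, 2047: Wed, 2048: Thu, 2049: Sat, 2050: Sun, 2051: Mon, 2052: Tue, 2053: Thu, 2054: Fri ✓, 2055: Sat, 2056: Sun, 2057: Tue, 2058: Wed, 2059: Thu
Fridays: 2037, 2043, 2054.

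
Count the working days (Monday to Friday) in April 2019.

22 weekdays

1 April 2019 is a Monday.
The range spans 30 days (inclusive of both endpoints).
30 = 7 × 4 + 2, so there are 4 full weeks plus 2 extra days.
Each full week contributes 5 weekdays (Mon–Fri): 4 × 5 = 20.
The 2 extra days are Mon, Tue — 2 of them qualify.
Total: 20 + 2 = 22.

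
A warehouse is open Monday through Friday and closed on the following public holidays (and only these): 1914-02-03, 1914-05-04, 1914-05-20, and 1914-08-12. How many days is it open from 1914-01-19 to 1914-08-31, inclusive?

157

1914-01-19 is a Monday.
From 1914-01-19 to 1914-08-31 is 225 days inclusive.
225 = 7 × 32 + 1, so there are 32 full weeks plus 1 extra day.
Each full week contributes 5 weekdays (Mon–Fri): 32 × 5 = 160.
The 1 extra day is Mon — 1 of them qualifies.
Total: 160 + 1 = 161.
Holidays: 1914-02-03 (Tue); 1914-05-04 (Mon); 1914-05-20 (Wed); 1914-08-12 (Wed).
All 4 holidays fall on weekdays, so subtract 4.
Business days: 161 − 4 = 157.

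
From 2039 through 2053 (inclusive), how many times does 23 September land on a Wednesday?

Day of week of September 23 in each year:
2039: Fri, 2040: Sun, 2041: Mon, 2042: Tue, 2043: Wed ✓, 2044: Fri, 2045: Sat, 2046: Sun, 2047: Mon, 2048: Wed ✓, 2049: Thu, 2050: Fri, 2051: Sat, 2052: Mon, 2053: Tue
Wednesdays: 2043, 2048.

2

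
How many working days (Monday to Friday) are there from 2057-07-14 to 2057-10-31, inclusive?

2057-07-14 is a Saturday.
That's 110 days from start to end, counting both.
110 = 7 × 15 + 5, so there are 15 full weeks plus 5 extra days.
Each full week contributes 5 weekdays (Mon–Fri): 15 × 5 = 75.
The 5 extra days are Sat, Sun, Mon, Tue, Wed — 3 of them qualify.
Total: 75 + 3 = 78.

78 weekdays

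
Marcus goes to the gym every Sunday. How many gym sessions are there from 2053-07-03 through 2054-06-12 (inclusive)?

49 Sundays

2053-07-03 is a Thursday.
From 2053-07-03 to 2054-06-12 is 345 days inclusive.
345 = 7 × 49 + 2, so there are 49 full weeks plus 2 extra days.
Each full week contributes one Sunday: 49 so far.
The 2 extra days are Thursday, Friday — none qualify.
Total: 49 + 0 = 49.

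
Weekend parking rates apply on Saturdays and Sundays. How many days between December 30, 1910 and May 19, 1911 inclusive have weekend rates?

40

December 30, 1910 is a Friday.
That's 141 days from start to end, counting both.
141 = 7 × 20 + 1, so there are 20 full weeks plus 1 extra day.
Each full week contributes 2 weekend days (Sat, Sun): 20 × 2 = 40.
The 1 extra day is Fri — none qualify.
Total: 40 + 0 = 40.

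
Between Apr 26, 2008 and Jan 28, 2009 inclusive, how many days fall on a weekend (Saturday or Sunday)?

Apr 26, 2008 is a Saturday.
That's 278 days from start to end, counting both.
278 = 7 × 39 + 5, so there are 39 full weeks plus 5 extra days.
Each full week contributes 2 weekend days (Sat, Sun): 39 × 2 = 78.
The 5 extra days are Saturday, Sunday, Monday, Tuesday, Wednesday — 2 of them qualify.
Total: 78 + 2 = 80.

80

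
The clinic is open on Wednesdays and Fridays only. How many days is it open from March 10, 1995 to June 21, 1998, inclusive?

343

March 10, 1995 is a Friday.
That's 1200 days from start to end, counting both.
1200 = 7 × 171 + 3, so there are 171 full weeks plus 3 extra days.
Each full week contributes 2 days from the set (Wed, Fri): 171 × 2 = 342.
The 3 extra days are Fri, Sat, Sun — 1 of them qualifies.
Total: 342 + 1 = 343.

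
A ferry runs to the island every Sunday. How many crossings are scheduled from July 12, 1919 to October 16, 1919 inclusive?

14 Sundays

July 12, 1919 is a Saturday.
That's 97 days from start to end, counting both.
97 = 7 × 13 + 6, so there are 13 full weeks plus 6 extra days.
Each full week contributes one Sunday: 13 so far.
The 6 extra days are Sat, Sun, Mon, Tue, Wed, Thu — 1 of them qualifies.
Total: 13 + 1 = 14.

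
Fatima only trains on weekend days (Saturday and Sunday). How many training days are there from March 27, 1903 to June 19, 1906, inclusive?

March 27, 1903 is a Friday.
From March 27, 1903 to June 19, 1906 is 1181 days inclusive.
1181 = 7 × 168 + 5, so there are 168 full weeks plus 5 extra days.
Each full week contributes 2 weekend days (Sat, Sun): 168 × 2 = 336.
The 5 extra days are Fri, Sat, Sun, Mon, Tue — 2 of them qualify.
Total: 336 + 2 = 338.

338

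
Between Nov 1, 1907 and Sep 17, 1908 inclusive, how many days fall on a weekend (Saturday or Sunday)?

92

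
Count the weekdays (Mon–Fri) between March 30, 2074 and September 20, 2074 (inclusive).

125

March 30, 2074 is a Friday.
From March 30, 2074 to September 20, 2074 is 175 days inclusive.
175 = 7 × 25, so the span is exactly 25 full weeks.
Each full week contributes 5 weekdays (Mon–Fri): 25 × 5 = 125.
Total: 125.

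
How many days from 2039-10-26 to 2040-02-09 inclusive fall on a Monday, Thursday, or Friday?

46

2039-10-26 is a Wednesday.
That's 107 days from start to end, counting both.
107 = 7 × 15 + 2, so there are 15 full weeks plus 2 extra days.
Each full week contributes 3 days from the set (Mon, Thu, Fri): 15 × 3 = 45.
The 2 extra days are Wed, Thu — 1 of them qualifies.
Total: 45 + 1 = 46.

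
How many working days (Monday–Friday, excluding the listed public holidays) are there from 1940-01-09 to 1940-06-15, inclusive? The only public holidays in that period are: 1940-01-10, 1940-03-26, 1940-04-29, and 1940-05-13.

1940-01-09 is a Tuesday.
From 1940-01-09 to 1940-06-15 is 159 days inclusive.
159 = 7 × 22 + 5, so there are 22 full weeks plus 5 extra days.
Each full week contributes 5 weekdays (Mon–Fri): 22 × 5 = 110.
The 5 extra days are Tue, Wed, Thu, Fri, Sat — 4 of them qualify.
Total: 110 + 4 = 114.
Holidays: 1940-01-10 (Wed); 1940-03-26 (Tue); 1940-04-29 (Mon); 1940-05-13 (Mon).
All 4 holidays fall on weekdays, so subtract 4.
Business days: 114 − 4 = 110.

110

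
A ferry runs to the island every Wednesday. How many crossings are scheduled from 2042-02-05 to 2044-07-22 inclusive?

2042-02-05 is a Wednesday.
That's 899 days from start to end, counting both.
899 = 7 × 128 + 3, so there are 128 full weeks plus 3 extra days.
Each full week contributes one Wednesday: 128 so far.
The 3 extra days are Wednesday, Thursday, Friday — 1 of them qualifies.
Total: 128 + 1 = 129.

129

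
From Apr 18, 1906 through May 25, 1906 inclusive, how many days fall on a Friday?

6

Apr 18, 1906 is a Wednesday.
The range spans 38 days (inclusive of both endpoints).
38 = 7 × 5 + 3, so there are 5 full weeks plus 3 extra days.
Each full week contributes one Friday: 5 so far.
The 3 extra days are Wed, Thu, Fri — 1 of them qualifies.
Total: 5 + 1 = 6.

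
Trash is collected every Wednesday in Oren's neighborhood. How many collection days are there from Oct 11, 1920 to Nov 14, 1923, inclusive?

Oct 11, 1920 is a Monday.
The range spans 1130 days (inclusive of both endpoints).
1130 = 7 × 161 + 3, so there are 161 full weeks plus 3 extra days.
Each full week contributes one Wednesday: 161 so far.
The 3 extra days are Monday, Tuesday, Wednesday — 1 of them qualifies.
Total: 161 + 1 = 162.

162 Wednesdays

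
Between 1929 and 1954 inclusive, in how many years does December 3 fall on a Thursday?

4

Day of week of December 3 in each year:
1929: Tue, 1930: Wed, 1931: Thu ✓, 1932: Sat, 1933: Sun, 1934: Mon, 1935: Tue, 1936: Thu ✓, 1937: Fri, 1938: Sat, 1939: Sun, 1940: Tue, 1941: Wed, 1942: Thu ✓, 1943: Fri, 1944: Sun, 1945: Mon, 1946: Tue, 1947: Wed, 1948: Fri, 1949: Sat, 1950: Sun, 1951: Mon, 1952: Wed, 1953: Thu ✓, 1954: Fri
Thursdays: 1931, 1936, 1942, 1953.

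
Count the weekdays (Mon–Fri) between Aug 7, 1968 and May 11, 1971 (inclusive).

Aug 7, 1968 is a Wednesday.
The range spans 1008 days (inclusive of both endpoints).
1008 = 7 × 144, so the span is exactly 144 full weeks.
Each full week contributes 5 weekdays (Mon–Fri): 144 × 5 = 720.
Total: 720.

720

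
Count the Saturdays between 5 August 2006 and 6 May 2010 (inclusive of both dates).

5 August 2006 is a Saturday.
From 5 August 2006 to 6 May 2010 is 1371 days inclusive.
1371 = 7 × 195 + 6, so there are 195 full weeks plus 6 extra days.
Each full week contributes one Saturday: 195 so far.
The 6 extra days are Sat, Sun, Mon, Tue, Wed, Thu — 1 of them qualifies.
Total: 195 + 1 = 196.

196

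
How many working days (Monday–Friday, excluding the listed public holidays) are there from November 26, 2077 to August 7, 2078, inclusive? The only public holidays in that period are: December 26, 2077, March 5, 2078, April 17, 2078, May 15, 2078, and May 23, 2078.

November 26, 2077 is a Friday.
From November 26, 2077 to August 7, 2078 is 255 days inclusive.
255 = 7 × 36 + 3, so there are 36 full weeks plus 3 extra days.
Each full week contributes 5 weekdays (Mon–Fri): 36 × 5 = 180.
The 3 extra days are Fri, Sat, Sun — 1 of them qualifies.
Total: 180 + 1 = 181.
Holidays: December 26, 2077 (Sun); March 5, 2078 (Sat); April 17, 2078 (Sun); May 15, 2078 (Sun); May 23, 2078 (Mon).
1 of the 5 holidays fall on weekdays; the rest are weekends and were already excluded.
Business days: 181 − 1 = 180.

180 working days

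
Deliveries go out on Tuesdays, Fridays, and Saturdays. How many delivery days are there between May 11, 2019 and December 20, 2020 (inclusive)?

253

May 11, 2019 is a Saturday.
From May 11, 2019 to December 20, 2020 is 590 days inclusive.
590 = 7 × 84 + 2, so there are 84 full weeks plus 2 extra days.
Each full week contributes 3 days from the set (Tue, Fri, Sat): 84 × 3 = 252.
The 2 extra days are Sat, Sun — 1 of them qualifies.
Total: 252 + 1 = 253.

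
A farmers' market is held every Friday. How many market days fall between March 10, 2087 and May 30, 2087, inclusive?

12 Fridays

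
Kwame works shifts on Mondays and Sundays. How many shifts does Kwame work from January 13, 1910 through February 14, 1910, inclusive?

January 13, 1910 is a Thursday.
That's 33 days from start to end, counting both.
33 = 7 × 4 + 5, so there are 4 full weeks plus 5 extra days.
Each full week contributes 2 days from the set (Mon, Sun): 4 × 2 = 8.
The 5 extra days are Thursday, Friday, Saturday, Sunday, Monday — 2 of them qualify.
Total: 8 + 2 = 10.

10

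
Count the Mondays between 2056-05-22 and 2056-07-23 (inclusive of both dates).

2056-05-22 is a Monday.
That's 63 days from start to end, counting both.
63 = 7 × 9, so the span is exactly 9 full weeks.
Each full week contributes one Monday: 9 so far.

9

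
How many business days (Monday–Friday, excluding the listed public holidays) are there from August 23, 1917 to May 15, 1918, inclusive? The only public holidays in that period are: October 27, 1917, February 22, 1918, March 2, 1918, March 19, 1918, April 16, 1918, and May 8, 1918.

August 23, 1917 is a Thursday.
From August 23, 1917 to May 15, 1918 is 266 days inclusive.
266 = 7 × 38, so the span is exactly 38 full weeks.
Each full week contributes 5 weekdays (Mon–Fri): 38 × 5 = 190.
Total: 190.
Holidays: October 27, 1917 (Sat); February 22, 1918 (Fri); March 2, 1918 (Sat); March 19, 1918 (Tue); April 16, 1918 (Tue); May 8, 1918 (Wed).
4 of the 6 holidays fall on weekdays; the rest are weekends and were already excluded.
Business days: 190 − 4 = 186.

186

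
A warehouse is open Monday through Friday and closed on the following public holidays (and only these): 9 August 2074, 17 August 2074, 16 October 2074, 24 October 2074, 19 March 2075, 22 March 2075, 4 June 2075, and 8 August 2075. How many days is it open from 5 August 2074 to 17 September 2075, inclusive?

284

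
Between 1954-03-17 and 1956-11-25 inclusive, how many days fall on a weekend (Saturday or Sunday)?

1954-03-17 is a Wednesday.
That's 985 days from start to end, counting both.
985 = 7 × 140 + 5, so there are 140 full weeks plus 5 extra days.
Each full week contributes 2 weekend days (Sat, Sun): 140 × 2 = 280.
The 5 extra days are Wed, Thu, Fri, Sat, Sun — 2 of them qualify.
Total: 280 + 2 = 282.

282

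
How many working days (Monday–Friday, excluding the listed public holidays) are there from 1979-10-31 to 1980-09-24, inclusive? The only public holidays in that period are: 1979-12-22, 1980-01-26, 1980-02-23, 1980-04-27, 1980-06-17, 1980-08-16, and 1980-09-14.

1979-10-31 is a Wednesday.
The range spans 330 days (inclusive of both endpoints).
330 = 7 × 47 + 1, so there are 47 full weeks plus 1 extra day.
Each full week contributes 5 weekdays (Mon–Fri): 47 × 5 = 235.
The 1 extra day is Wed — 1 of them qualifies.
Total: 235 + 1 = 236.
Holidays: 1979-12-22 (Sat); 1980-01-26 (Sat); 1980-02-23 (Sat); 1980-04-27 (Sun); 1980-06-17 (Tue); 1980-08-16 (Sat); 1980-09-14 (Sun).
1 of the 7 holidays fall on weekdays; the rest are weekends and were already excluded.
Business days: 236 − 1 = 235.

235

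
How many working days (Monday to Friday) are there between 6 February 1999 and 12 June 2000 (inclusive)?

351 weekdays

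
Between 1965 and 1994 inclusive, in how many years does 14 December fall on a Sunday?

Day of week of December 14 in each year:
1965: Tue, 1966: Wed, 1967: Thu, 1968: Sat, 1969: Sun ✓, 1970: Mon, 1971: Tue, 1972: Thu, 1973: Fri, 1974: Sat, 1975: Sun ✓, 1976: Tue, 1977: Wed, 1978: Thu, 1979: Fri, 1980: Sun ✓, 1981: Mon, 1982: Tue, 1983: Wed, 1984: Fri, 1985: Sat, 1986: Sun ✓, 1987: Mon, 1988: Wed, 1989: Thu, 1990: Fri, 1991: Sat, 1992: Mon, 1993: Tue, 1994: Wed
Sundays: 1969, 1975, 1980, 1986.

4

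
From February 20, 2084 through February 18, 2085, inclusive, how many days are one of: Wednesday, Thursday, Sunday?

February 20, 2084 is a Sunday.
That's 365 days from start to end, counting both.
365 = 7 × 52 + 1, so there are 52 full weeks plus 1 extra day.
Each full week contributes 3 days from the set (Wed, Thu, Sun): 52 × 3 = 156.
The 1 extra day is Sunday — 1 of them qualifies.
Total: 156 + 1 = 157.

157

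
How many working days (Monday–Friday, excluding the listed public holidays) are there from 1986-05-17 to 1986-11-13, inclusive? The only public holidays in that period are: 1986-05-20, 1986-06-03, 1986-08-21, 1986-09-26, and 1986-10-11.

1986-05-17 is a Saturday.
That's 181 days from start to end, counting both.
181 = 7 × 25 + 6, so there are 25 full weeks plus 6 extra days.
Each full week contributes 5 weekdays (Mon–Fri): 25 × 5 = 125.
The 6 extra days are Saturday, Sunday, Monday, Tuesday, Wednesday, Thursday — 4 of them qualify.
Total: 125 + 4 = 129.
Holidays: 1986-05-20 (Tue); 1986-06-03 (Tue); 1986-08-21 (Thu); 1986-09-26 (Fri); 1986-10-11 (Sat).
4 of the 5 holidays fall on weekdays; the rest are weekends and were already excluded.
Business days: 129 − 4 = 125.

125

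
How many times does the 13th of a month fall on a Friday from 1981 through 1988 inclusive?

15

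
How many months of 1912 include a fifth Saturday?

A month has five Saturdays exactly when Saturday falls within its first (length − 28) days.
Jan: 31 days, starts Mon → 5 of Mon, Tue, Wed
Feb: 29 days, starts Thu → 5 of Thu
Mar: 31 days, starts Fri → 5 of Fri, Sat, Sun ✓
Apr: 30 days, starts Mon → 5 of Mon, Tue
May: 31 days, starts Wed → 5 of Wed, Thu, Fri
Jun: 30 days, starts Sat → 5 of Sat, Sun ✓
Jul: 31 days, starts Mon → 5 of Mon, Tue, Wed
Aug: 31 days, starts Thu → 5 of Thu, Fri, Sat ✓
Sep: 30 days, starts Sun → 5 of Sun, Mon
Oct: 31 days, starts Tue → 5 of Tue, Wed, Thu
Nov: 30 days, starts Fri → 5 of Fri, Sat ✓
Dec: 31 days, starts Sun → 5 of Sun, Mon, Tue
Months with five Saturdays: Mar, Jun, Aug, Nov.

4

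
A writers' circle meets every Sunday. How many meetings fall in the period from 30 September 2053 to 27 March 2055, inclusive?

77 Sundays

30 September 2053 is a Tuesday.
The range spans 544 days (inclusive of both endpoints).
544 = 7 × 77 + 5, so there are 77 full weeks plus 5 extra days.
Each full week contributes one Sunday: 77 so far.
The 5 extra days are Tue, Wed, Thu, Fri, Sat — none qualify.
Total: 77 + 0 = 77.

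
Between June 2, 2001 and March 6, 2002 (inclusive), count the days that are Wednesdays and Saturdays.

80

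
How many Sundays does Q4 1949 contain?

1 October 1949 is a Saturday.
The range spans 92 days (inclusive of both endpoints).
92 = 7 × 13 + 1, so there are 13 full weeks plus 1 extra day.
Each full week contributes one Sunday: 13 so far.
The 1 extra day is Sat — none qualify.
Total: 13 + 0 = 13.

13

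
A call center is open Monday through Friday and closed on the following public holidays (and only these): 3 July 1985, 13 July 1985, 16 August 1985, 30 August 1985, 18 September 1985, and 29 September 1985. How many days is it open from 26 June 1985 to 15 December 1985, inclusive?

119

26 June 1985 is a Wednesday.
The range spans 173 days (inclusive of both endpoints).
173 = 7 × 24 + 5, so there are 24 full weeks plus 5 extra days.
Each full week contributes 5 weekdays (Mon–Fri): 24 × 5 = 120.
The 5 extra days are Wednesday, Thursday, Friday, Saturday, Sunday — 3 of them qualify.
Total: 120 + 3 = 123.
Holidays: 3 July 1985 (Wed); 13 July 1985 (Sat); 16 August 1985 (Fri); 30 August 1985 (Fri); 18 September 1985 (Wed); 29 September 1985 (Sun).
4 of the 6 holidays fall on weekdays; the rest are weekends and were already excluded.
Business days: 123 − 4 = 119.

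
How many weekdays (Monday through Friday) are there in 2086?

January 1, 2086 is a Tuesday.
From January 1, 2086 to December 31, 2086 is 365 days inclusive.
365 = 7 × 52 + 1, so there are 52 full weeks plus 1 extra day.
Each full week contributes 5 weekdays (Mon–Fri): 52 × 5 = 260.
The 1 extra day is Tue — 1 of them qualifies.
Total: 260 + 1 = 261.

261 weekdays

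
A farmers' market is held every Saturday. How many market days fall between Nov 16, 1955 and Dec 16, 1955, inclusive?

Nov 16, 1955 is a Wednesday.
The range spans 31 days (inclusive of both endpoints).
31 = 7 × 4 + 3, so there are 4 full weeks plus 3 extra days.
Each full week contributes one Saturday: 4 so far.
The 3 extra days are Wednesday, Thursday, Friday — none qualify.
Total: 4 + 0 = 4.

4 Saturdays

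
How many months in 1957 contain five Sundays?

A month has five Sundays exactly when Sunday falls within its first (length − 28) days.
Jan: 31 days, starts Tue → 5 of Tue, Wed, Thu
Feb: 28 days, starts Fri → 5 of (none)
Mar: 31 days, starts Fri → 5 of Fri, Sat, Sun ✓
Apr: 30 days, starts Mon → 5 of Mon, Tue
May: 31 days, starts Wed → 5 of Wed, Thu, Fri
Jun: 30 days, starts Sat → 5 of Sat, Sun ✓
Jul: 31 days, starts Mon → 5 of Mon, Tue, Wed
Aug: 31 days, starts Thu → 5 of Thu, Fri, Sat
Sep: 30 days, starts Sun → 5 of Sun, Mon ✓
Oct: 31 days, starts Tue → 5 of Tue, Wed, Thu
Nov: 30 days, starts Fri → 5 of Fri, Sat
Dec: 31 days, starts Sun → 5 of Sun, Mon, Tue ✓
Months with five Sundays: Mar, Jun, Sep, Dec.

4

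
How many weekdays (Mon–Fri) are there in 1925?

1 January 1925 is a Thursday.
The range spans 365 days (inclusive of both endpoints).
365 = 7 × 52 + 1, so there are 52 full weeks plus 1 extra day.
Each full week contributes 5 weekdays (Mon–Fri): 52 × 5 = 260.
The 1 extra day is Thu — 1 of them qualifies.
Total: 260 + 1 = 261.

261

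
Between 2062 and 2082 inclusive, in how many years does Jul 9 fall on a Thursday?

Day of week of July 9 in each year:
2062: Sun, 2063: Mon, 2064: Wed, 2065: Thu ✓, 2066: Fri, 2067: Sat, 2068: Mon, 2069: Tue, 2070: Wed, 2071: Thu ✓, 2072: Sat, 2073: Sun, 2074: Mon, 2075: Tue, 2076: Thu ✓, 2077: Fri, 2078: Sat, 2079: Sun, 2080: Tue, 2081: Wed, 2082: Thu ✓
Thursdays: 2065, 2071, 2076, 2082.

4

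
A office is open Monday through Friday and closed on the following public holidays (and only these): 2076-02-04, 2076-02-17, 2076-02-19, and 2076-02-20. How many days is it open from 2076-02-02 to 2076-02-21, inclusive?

11 business days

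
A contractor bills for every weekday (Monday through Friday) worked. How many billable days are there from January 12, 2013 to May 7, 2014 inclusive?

January 12, 2013 is a Saturday.
From January 12, 2013 to May 7, 2014 is 481 days inclusive.
481 = 7 × 68 + 5, so there are 68 full weeks plus 5 extra days.
Each full week contributes 5 weekdays (Mon–Fri): 68 × 5 = 340.
The 5 extra days are Sat, Sun, Mon, Tue, Wed — 3 of them qualify.
Total: 340 + 3 = 343.

343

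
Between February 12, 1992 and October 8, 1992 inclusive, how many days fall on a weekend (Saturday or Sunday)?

68

February 12, 1992 is a Wednesday.
That's 240 days from start to end, counting both.
240 = 7 × 34 + 2, so there are 34 full weeks plus 2 extra days.
Each full week contributes 2 weekend days (Sat, Sun): 34 × 2 = 68.
The 2 extra days are Wednesday, Thursday — none qualify.
Total: 68 + 0 = 68.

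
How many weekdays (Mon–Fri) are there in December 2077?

23

December 1, 2077 is a Wednesday.
The range spans 31 days (inclusive of both endpoints).
31 = 7 × 4 + 3, so there are 4 full weeks plus 3 extra days.
Each full week contributes 5 weekdays (Mon–Fri): 4 × 5 = 20.
The 3 extra days are Wed, Thu, Fri — 3 of them qualify.
Total: 20 + 3 = 23.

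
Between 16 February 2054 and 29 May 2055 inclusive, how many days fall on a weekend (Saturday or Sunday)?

133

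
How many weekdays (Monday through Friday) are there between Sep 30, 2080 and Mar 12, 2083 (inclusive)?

Sep 30, 2080 is a Monday.
That's 894 days from start to end, counting both.
894 = 7 × 127 + 5, so there are 127 full weeks plus 5 extra days.
Each full week contributes 5 weekdays (Mon–Fri): 127 × 5 = 635.
The 5 extra days are Monday, Tuesday, Wednesday, Thursday, Friday — 5 of them qualify.
Total: 635 + 5 = 640.

640 weekdays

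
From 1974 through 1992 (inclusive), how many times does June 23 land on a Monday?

3

Day of week of June 23 in each year:
1974: Sun, 1975: Mon ✓, 1976: Wed, 1977: Thu, 1978: Fri, 1979: Sat, 1980: Mon ✓, 1981: Tue, 1982: Wed, 1983: Thu, 1984: Sat, 1985: Sun, 1986: Mon ✓, 1987: Tue, 1988: Thu, 1989: Fri, 1990: Sat, 1991: Sun, 1992: Tue
Mondays: 1975, 1980, 1986.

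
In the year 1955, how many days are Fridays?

52

1 January 1955 is a Saturday.
From 1 January 1955 to 31 December 1955 is 365 days inclusive.
365 = 7 × 52 + 1, so there are 52 full weeks plus 1 extra day.
Each full week contributes one Friday: 52 so far.
The 1 extra day is Saturday — none qualify.
Total: 52 + 0 = 52.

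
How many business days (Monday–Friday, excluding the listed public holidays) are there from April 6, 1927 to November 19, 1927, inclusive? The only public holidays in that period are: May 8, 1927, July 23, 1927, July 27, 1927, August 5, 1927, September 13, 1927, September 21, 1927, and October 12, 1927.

158 business days

April 6, 1927 is a Wednesday.
That's 228 days from start to end, counting both.
228 = 7 × 32 + 4, so there are 32 full weeks plus 4 extra days.
Each full week contributes 5 weekdays (Mon–Fri): 32 × 5 = 160.
The 4 extra days are Wednesday, Thursday, Friday, Saturday — 3 of them qualify.
Total: 160 + 3 = 163.
Holidays: May 8, 1927 (Sun); July 23, 1927 (Sat); July 27, 1927 (Wed); August 5, 1927 (Fri); September 13, 1927 (Tue); September 21, 1927 (Wed); October 12, 1927 (Wed).
5 of the 7 holidays fall on weekdays; the rest are weekends and were already excluded.
Business days: 163 − 5 = 158.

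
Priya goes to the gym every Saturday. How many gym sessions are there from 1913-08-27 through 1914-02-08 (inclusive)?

1913-08-27 is a Wednesday.
The range spans 166 days (inclusive of both endpoints).
166 = 7 × 23 + 5, so there are 23 full weeks plus 5 extra days.
Each full week contributes one Saturday: 23 so far.
The 5 extra days are Wednesday, Thursday, Friday, Saturday, Sunday — 1 of them qualifies.
Total: 23 + 1 = 24.

24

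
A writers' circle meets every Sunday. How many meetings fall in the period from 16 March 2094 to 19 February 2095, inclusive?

16 March 2094 is a Tuesday.
The range spans 341 days (inclusive of both endpoints).
341 = 7 × 48 + 5, so there are 48 full weeks plus 5 extra days.
Each full week contributes one Sunday: 48 so far.
The 5 extra days are Tuesday, Wednesday, Thursday, Friday, Saturday — none qualify.
Total: 48 + 0 = 48.

48 Sundays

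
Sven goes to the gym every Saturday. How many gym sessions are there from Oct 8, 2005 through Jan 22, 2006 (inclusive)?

Oct 8, 2005 is a Saturday.
That's 107 days from start to end, counting both.
107 = 7 × 15 + 2, so there are 15 full weeks plus 2 extra days.
Each full week contributes one Saturday: 15 so far.
The 2 extra days are Saturday, Sunday — 1 of them qualifies.
Total: 15 + 1 = 16.

16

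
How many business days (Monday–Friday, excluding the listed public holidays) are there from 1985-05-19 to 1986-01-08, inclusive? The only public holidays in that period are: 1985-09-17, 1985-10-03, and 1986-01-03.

165 business days

1985-05-19 is a Sunday.
From 1985-05-19 to 1986-01-08 is 235 days inclusive.
235 = 7 × 33 + 4, so there are 33 full weeks plus 4 extra days.
Each full week contributes 5 weekdays (Mon–Fri): 33 × 5 = 165.
The 4 extra days are Sun, Mon, Tue, Wed — 3 of them qualify.
Total: 165 + 3 = 168.
Holidays: 1985-09-17 (Tue); 1985-10-03 (Thu); 1986-01-03 (Fri).
All 3 holidays fall on weekdays, so subtract 3.
Business days: 168 − 3 = 165.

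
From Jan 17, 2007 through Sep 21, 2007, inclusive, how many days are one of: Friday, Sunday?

71

Jan 17, 2007 is a Wednesday.
That's 248 days from start to end, counting both.
248 = 7 × 35 + 3, so there are 35 full weeks plus 3 extra days.
Each full week contributes 2 days from the set (Fri, Sun): 35 × 2 = 70.
The 3 extra days are Wednesday, Thursday, Friday — 1 of them qualifies.
Total: 70 + 1 = 71.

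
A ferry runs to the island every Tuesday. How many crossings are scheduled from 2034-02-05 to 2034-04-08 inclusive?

9 Tuesdays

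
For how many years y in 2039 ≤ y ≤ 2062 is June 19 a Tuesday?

Day of week of June 19 in each year:
2039: Sun, 2040: Tue ✓, 2041: Wed, 2042: Thu, 2043: Fri, 2044: Sun, 2045: Mon, 2046: Tue ✓, 2047: Wed, 2048: Fri, 2049: Sat, 2050: Sun, 2051: Mon, 2052: Wed, 2053: Thu, 2054: Fri, 2055: Sat, 2056: Mon, 2057: Tue ✓, 2058: Wed, 2059: Thu, 2060: Sat, 2061: Sun, 2062: Mon
Tuesdays: 2040, 2046, 2057.

3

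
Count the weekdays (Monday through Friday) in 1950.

260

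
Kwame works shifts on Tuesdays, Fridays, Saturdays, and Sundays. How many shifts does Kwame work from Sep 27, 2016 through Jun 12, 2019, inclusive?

565

Sep 27, 2016 is a Tuesday.
The range spans 989 days (inclusive of both endpoints).
989 = 7 × 141 + 2, so there are 141 full weeks plus 2 extra days.
Each full week contributes 4 days from the set (Tue, Fri, Sat, Sun): 141 × 4 = 564.
The 2 extra days are Tuesday, Wednesday — 1 of them qualifies.
Total: 564 + 1 = 565.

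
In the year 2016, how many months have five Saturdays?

A month has five Saturdays exactly when Saturday falls within its first (length − 28) days.
Jan: 31 days, starts Fri → 5 of Fri, Sat, Sun ✓
Feb: 29 days, starts Mon → 5 of Mon
Mar: 31 days, starts Tue → 5 of Tue, Wed, Thu
Apr: 30 days, starts Fri → 5 of Fri, Sat ✓
May: 31 days, starts Sun → 5 of Sun, Mon, Tue
Jun: 30 days, starts Wed → 5 of Wed, Thu
Jul: 31 days, starts Fri → 5 of Fri, Sat, Sun ✓
Aug: 31 days, starts Mon → 5 of Mon, Tue, Wed
Sep: 30 days, starts Thu → 5 of Thu, Fri
Oct: 31 days, starts Sat → 5 of Sat, Sun, Mon ✓
Nov: 30 days, starts Tue → 5 of Tue, Wed
Dec: 31 days, starts Thu → 5 of Thu, Fri, Sat ✓
Months with five Saturdays: Jan, Apr, Jul, Oct, Dec.

5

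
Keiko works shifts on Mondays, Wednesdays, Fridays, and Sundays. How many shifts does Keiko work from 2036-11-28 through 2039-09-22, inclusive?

2036-11-28 is a Friday.
That's 1029 days from start to end, counting both.
1029 = 7 × 147, so the span is exactly 147 full weeks.
Each full week contributes 4 days from the set (Mon, Wed, Fri, Sun): 147 × 4 = 588.

588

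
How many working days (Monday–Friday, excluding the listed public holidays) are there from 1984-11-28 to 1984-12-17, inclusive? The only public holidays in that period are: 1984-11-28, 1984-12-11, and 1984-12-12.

1984-11-28 is a Wednesday.
The range spans 20 days (inclusive of both endpoints).
20 = 7 × 2 + 6, so there are 2 full weeks plus 6 extra days.
Each full week contributes 5 weekdays (Mon–Fri): 2 × 5 = 10.
The 6 extra days are Wednesday, Thursday, Friday, Saturday, Sunday, Monday — 4 of them qualify.
Total: 10 + 4 = 14.
Holidays: 1984-11-28 (Wed); 1984-12-11 (Tue); 1984-12-12 (Wed).
All 3 holidays fall on weekdays, so subtract 3.
Business days: 14 − 3 = 11.

11 working days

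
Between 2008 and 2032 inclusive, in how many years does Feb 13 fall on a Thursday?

Day of week of February 13 in each year:
2008: Wed, 2009: Fri, 2010: Sat, 2011: Sun, 2012: Mon, 2013: Wed, 2014: Thu ✓, 2015: Fri, 2016: Sat, 2017: Mon, 2018: Tue, 2019: Wed, 2020: Thu ✓, 2021: Sat, 2022: Sun, 2023: Mon, 2024: Tue, 2025: Thu ✓, 2026: Fri, 2027: Sat, 2028: Sun, 2029: Tue, 2030: Wed, 2031: Thu ✓, 2032: Fri
Thursdays: 2014, 2020, 2025, 2031.

4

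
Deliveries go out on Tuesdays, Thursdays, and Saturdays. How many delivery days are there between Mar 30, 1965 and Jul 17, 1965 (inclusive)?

48

Mar 30, 1965 is a Tuesday.
From Mar 30, 1965 to Jul 17, 1965 is 110 days inclusive.
110 = 7 × 15 + 5, so there are 15 full weeks plus 5 extra days.
Each full week contributes 3 days from the set (Tue, Thu, Sat): 15 × 3 = 45.
The 5 extra days are Tue, Wed, Thu, Fri, Sat — 3 of them qualify.
Total: 45 + 3 = 48.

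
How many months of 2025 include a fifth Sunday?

A month has five Sundays exactly when Sunday falls within its first (length − 28) days.
Jan: 31 days, starts Wed → 5 of Wed, Thu, Fri
Feb: 28 days, starts Sat → 5 of (none)
Mar: 31 days, starts Sat → 5 of Sat, Sun, Mon ✓
Apr: 30 days, starts Tue → 5 of Tue, Wed
May: 31 days, starts Thu → 5 of Thu, Fri, Sat
Jun: 30 days, starts Sun → 5 of Sun, Mon ✓
Jul: 31 days, starts Tue → 5 of Tue, Wed, Thu
Aug: 31 days, starts Fri → 5 of Fri, Sat, Sun ✓
Sep: 30 days, starts Mon → 5 of Mon, Tue
Oct: 31 days, starts Wed → 5 of Wed, Thu, Fri
Nov: 30 days, starts Sat → 5 of Sat, Sun ✓
Dec: 31 days, starts Mon → 5 of Mon, Tue, Wed
Months with five Sundays: Mar, Jun, Aug, Nov.

4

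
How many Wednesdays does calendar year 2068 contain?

1 January 2068 is a Sunday.
That's 366 days from start to end, counting both.
366 = 7 × 52 + 2, so there are 52 full weeks plus 2 extra days.
Each full week contributes one Wednesday: 52 so far.
The 2 extra days are Sunday, Monday — none qualify.
Total: 52 + 0 = 52.

52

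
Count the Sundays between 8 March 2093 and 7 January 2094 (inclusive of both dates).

44 Sundays

8 March 2093 is a Sunday.
From 8 March 2093 to 7 January 2094 is 306 days inclusive.
306 = 7 × 43 + 5, so there are 43 full weeks plus 5 extra days.
Each full week contributes one Sunday: 43 so far.
The 5 extra days are Sun, Mon, Tue, Wed, Thu — 1 of them qualifies.
Total: 43 + 1 = 44.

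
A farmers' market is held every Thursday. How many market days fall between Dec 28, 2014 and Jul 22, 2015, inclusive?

29

Dec 28, 2014 is a Sunday.
From Dec 28, 2014 to Jul 22, 2015 is 207 days inclusive.
207 = 7 × 29 + 4, so there are 29 full weeks plus 4 extra days.
Each full week contributes one Thursday: 29 so far.
The 4 extra days are Sun, Mon, Tue, Wed — none qualify.
Total: 29 + 0 = 29.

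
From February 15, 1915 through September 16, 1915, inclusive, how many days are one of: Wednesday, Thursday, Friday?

February 15, 1915 is a Monday.
That's 214 days from start to end, counting both.
214 = 7 × 30 + 4, so there are 30 full weeks plus 4 extra days.
Each full week contributes 3 days from the set (Wed, Thu, Fri): 30 × 3 = 90.
The 4 extra days are Monday, Tuesday, Wednesday, Thursday — 2 of them qualify.
Total: 90 + 2 = 92.

92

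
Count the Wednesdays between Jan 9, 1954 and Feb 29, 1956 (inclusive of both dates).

112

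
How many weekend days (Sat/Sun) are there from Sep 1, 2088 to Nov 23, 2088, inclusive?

24

Sep 1, 2088 is a Wednesday.
The range spans 84 days (inclusive of both endpoints).
84 = 7 × 12, so the span is exactly 12 full weeks.
Each full week contributes 2 weekend days (Sat, Sun): 12 × 2 = 24.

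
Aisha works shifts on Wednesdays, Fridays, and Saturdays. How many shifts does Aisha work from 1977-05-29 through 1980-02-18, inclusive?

426

1977-05-29 is a Sunday.
From 1977-05-29 to 1980-02-18 is 996 days inclusive.
996 = 7 × 142 + 2, so there are 142 full weeks plus 2 extra days.
Each full week contributes 3 days from the set (Wed, Fri, Sat): 142 × 3 = 426.
The 2 extra days are Sun, Mon — none qualify.
Total: 426 + 0 = 426.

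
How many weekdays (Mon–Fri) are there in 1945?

261 weekdays

Jan 1, 1945 is a Monday.
That's 365 days from start to end, counting both.
365 = 7 × 52 + 1, so there are 52 full weeks plus 1 extra day.
Each full week contributes 5 weekdays (Mon–Fri): 52 × 5 = 260.
The 1 extra day is Mon — 1 of them qualifies.
Total: 260 + 1 = 261.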